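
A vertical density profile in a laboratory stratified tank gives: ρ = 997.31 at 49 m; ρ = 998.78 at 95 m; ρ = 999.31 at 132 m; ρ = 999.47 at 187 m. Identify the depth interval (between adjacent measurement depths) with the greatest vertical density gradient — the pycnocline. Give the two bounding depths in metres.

49–95 m

Compute the density gradient over each adjacent pair:
  49–95 m: Δρ/Δz = 1.47/46 = 0.032 kg m⁻⁴
  95–132 m: Δρ/Δz = 0.53/37 = 0.014 kg m⁻⁴
  132–187 m: Δρ/Δz = 0.16/55 = 2.9 × 10⁻³ kg m⁻⁴
The largest gradient is in the 49–95 m interval — the pycnocline.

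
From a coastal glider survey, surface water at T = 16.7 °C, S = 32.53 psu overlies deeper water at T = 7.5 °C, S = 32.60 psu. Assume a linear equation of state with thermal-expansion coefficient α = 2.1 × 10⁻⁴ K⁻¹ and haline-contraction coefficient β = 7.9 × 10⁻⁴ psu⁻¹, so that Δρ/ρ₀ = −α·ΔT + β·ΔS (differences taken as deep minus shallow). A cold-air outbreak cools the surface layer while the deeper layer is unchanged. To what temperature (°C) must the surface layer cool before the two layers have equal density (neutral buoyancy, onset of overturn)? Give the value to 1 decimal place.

7.2 °C

Neutral buoyancy requires Δρ = 0, i.e. −α(T_deep − T_surf′) + β(S_deep − S_surf) = 0.
T_surf′ = T_deep − (β/α)·ΔS = 7.5 − (7.9 × 10⁻⁴/2.1 × 10⁻⁴)·(+0.07) = 7.237 °C.
Cooling required: 16.7 − (7.237) = 9.463 °C.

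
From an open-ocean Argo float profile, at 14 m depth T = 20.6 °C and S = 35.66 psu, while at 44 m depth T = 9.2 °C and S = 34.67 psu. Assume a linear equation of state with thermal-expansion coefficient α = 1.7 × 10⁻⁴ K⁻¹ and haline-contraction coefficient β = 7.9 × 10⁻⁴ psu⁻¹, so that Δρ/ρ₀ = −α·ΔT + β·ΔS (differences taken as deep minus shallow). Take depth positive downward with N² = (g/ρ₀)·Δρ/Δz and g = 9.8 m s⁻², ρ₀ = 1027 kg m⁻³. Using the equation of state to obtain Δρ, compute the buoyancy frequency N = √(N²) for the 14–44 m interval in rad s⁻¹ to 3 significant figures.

0.0194 rad s⁻¹

ΔT = -11.4 K, ΔS = -0.99 psu (deep − shallow).
Δρ/ρ₀ = −αΔT + βΔS = 1.938 × 10⁻³ − 7.821 × 10⁻⁴ = 1.1559 × 10⁻³, so Δρ ≈ 1.187 kg m⁻³.
N² = (g/ρ₀)·Δρ/Δz = g·(Δρ/ρ₀)/Δz = 9.8 × 1.1559 × 10⁻³ / 30 = 3.7759 × 10⁻⁴ s⁻².
N = √(3.7759 × 10⁻⁴) = 0.019432 rad s⁻¹ ≈ 0.0194 rad s⁻¹.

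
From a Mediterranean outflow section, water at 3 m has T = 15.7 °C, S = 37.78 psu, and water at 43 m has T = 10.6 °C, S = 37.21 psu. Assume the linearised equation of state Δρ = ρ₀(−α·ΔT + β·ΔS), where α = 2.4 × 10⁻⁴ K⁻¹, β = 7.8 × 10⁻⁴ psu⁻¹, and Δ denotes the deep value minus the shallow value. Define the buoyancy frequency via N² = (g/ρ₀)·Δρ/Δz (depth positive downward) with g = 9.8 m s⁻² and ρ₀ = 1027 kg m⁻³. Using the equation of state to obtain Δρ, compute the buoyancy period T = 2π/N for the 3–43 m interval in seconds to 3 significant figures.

455 s

ΔT = -5.1 K, ΔS = -0.57 psu (deep − shallow).
Δρ/ρ₀ = −αΔT + βΔS = 1.224 × 10⁻³ − 4.446 × 10⁻⁴ = 7.794 × 10⁻⁴, so Δρ ≈ 0.8004 kg m⁻³.
N² = (g/ρ₀)·Δρ/Δz = g·(Δρ/ρ₀)/Δz = 9.8 × 7.794 × 10⁻⁴ / 40 = 1.9095 × 10⁻⁴ s⁻².
N = √(1.9095 × 10⁻⁴) = 0.013818 rad s⁻¹ → T = 2π/N = 454.71 s ≈ 455 s.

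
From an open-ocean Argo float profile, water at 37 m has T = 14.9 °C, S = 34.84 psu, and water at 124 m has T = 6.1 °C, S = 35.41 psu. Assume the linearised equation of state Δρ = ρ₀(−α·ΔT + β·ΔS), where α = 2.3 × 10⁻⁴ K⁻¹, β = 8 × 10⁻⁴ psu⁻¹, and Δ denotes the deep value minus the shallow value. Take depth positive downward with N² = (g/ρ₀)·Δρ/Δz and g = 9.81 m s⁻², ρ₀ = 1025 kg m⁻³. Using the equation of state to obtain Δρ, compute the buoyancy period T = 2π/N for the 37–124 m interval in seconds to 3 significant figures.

ΔT = -8.8 K, ΔS = +0.57 psu (deep − shallow).
Δρ/ρ₀ = −αΔT + βΔS = 2.024 × 10⁻³ + 4.56 × 10⁻⁴ = 2.48 × 10⁻³, so Δρ ≈ 2.542 kg m⁻³.
N² = (g/ρ₀)·Δρ/Δz = g·(Δρ/ρ₀)/Δz = 9.81 × 2.48 × 10⁻³ / 87 = 2.7964 × 10⁻⁴ s⁻².
N = √(2.7964 × 10⁻⁴) = 0.016722 rad s⁻¹ → T = 2π/N = 375.74 s ≈ 376 s.

376 s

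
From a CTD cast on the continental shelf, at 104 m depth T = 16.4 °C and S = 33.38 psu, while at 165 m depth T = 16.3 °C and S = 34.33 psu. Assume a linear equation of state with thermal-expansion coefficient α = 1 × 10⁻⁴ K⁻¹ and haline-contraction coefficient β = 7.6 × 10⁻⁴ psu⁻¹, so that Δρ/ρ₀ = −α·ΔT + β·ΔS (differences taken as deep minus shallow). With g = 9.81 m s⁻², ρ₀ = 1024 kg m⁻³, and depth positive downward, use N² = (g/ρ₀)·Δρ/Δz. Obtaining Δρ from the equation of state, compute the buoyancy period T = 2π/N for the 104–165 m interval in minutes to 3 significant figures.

ΔT = -0.1 K, ΔS = +0.95 psu (deep − shallow).
Δρ/ρ₀ = −αΔT + βΔS = 1.00 × 10⁻⁵ + 7.22 × 10⁻⁴ = 7.32 × 10⁻⁴, so Δρ ≈ 0.7496 kg m⁻³.
N² = (g/ρ₀)·Δρ/Δz = g·(Δρ/ρ₀)/Δz = 9.81 × 7.32 × 10⁻⁴ / 61 = 1.1772 × 10⁻⁴ s⁻².
N = √(1.1772 × 10⁻⁴) = 0.010850 rad s⁻¹ → T = 2π/N = 579.10 s = 9.6517 min ≈ 9.65 min.

9.65 min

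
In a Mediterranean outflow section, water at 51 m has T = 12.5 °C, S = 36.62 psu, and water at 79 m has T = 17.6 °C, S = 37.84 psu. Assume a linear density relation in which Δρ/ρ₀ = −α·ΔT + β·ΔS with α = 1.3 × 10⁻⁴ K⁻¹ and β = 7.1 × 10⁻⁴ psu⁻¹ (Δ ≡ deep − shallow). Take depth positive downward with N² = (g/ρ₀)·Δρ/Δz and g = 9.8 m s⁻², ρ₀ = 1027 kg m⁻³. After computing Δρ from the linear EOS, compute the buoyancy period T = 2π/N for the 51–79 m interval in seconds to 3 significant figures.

745 s

ΔT = +5.1 K, ΔS = +1.22 psu (deep − shallow).
Δρ/ρ₀ = −αΔT + βΔS = -6.63 × 10⁻⁴ + 8.662 × 10⁻⁴ = 2.032 × 10⁻⁴, so Δρ ≈ 0.2087 kg m⁻³.
N² = (g/ρ₀)·Δρ/Δz = g·(Δρ/ρ₀)/Δz = 9.8 × 2.032 × 10⁻⁴ / 28 = 7.1120 × 10⁻⁵ s⁻².
N = √(7.1120 × 10⁻⁵) = 8.4333 × 10⁻³ rad s⁻¹ → T = 2π/N = 745.04 s ≈ 745 s.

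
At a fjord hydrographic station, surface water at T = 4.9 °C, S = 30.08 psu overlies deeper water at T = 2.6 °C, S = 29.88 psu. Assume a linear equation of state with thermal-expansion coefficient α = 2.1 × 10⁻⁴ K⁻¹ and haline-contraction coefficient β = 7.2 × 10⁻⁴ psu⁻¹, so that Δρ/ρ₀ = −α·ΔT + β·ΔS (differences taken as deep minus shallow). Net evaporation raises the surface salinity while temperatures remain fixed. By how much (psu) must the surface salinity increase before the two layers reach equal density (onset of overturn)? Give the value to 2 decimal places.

Neutral buoyancy requires −α(T_deep − T_surf) + β(S_deep − S_surf′) = 0.
S_surf′ = S_deep − (α/β)·ΔT = 29.88 − (2.1 × 10⁻⁴/7.2 × 10⁻⁴)·(-2.3) = 30.5508 psu.
Increase required: 30.5508 − 30.08 = 0.4708 psu.

0.47 psu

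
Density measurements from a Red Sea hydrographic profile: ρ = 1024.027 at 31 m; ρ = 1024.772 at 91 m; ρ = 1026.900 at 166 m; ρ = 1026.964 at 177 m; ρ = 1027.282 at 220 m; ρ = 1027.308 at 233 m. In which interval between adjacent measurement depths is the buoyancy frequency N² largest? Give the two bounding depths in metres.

Compute the density gradient over each adjacent pair:
  31–91 m: Δρ/Δz = 0.745/60 = 0.012 kg m⁻⁴
  91–166 m: Δρ/Δz = 2.128/75 = 0.028 kg m⁻⁴
  166–177 m: Δρ/Δz = 0.064/11 = 5.8 × 10⁻³ kg m⁻⁴
  177–220 m: Δρ/Δz = 0.318/43 = 7.4 × 10⁻³ kg m⁻⁴
  220–233 m: Δρ/Δz = 0.026/13 = 2.0 × 10⁻³ kg m⁻⁴
The largest gradient is in the 91–166 m interval — the pycnocline.

91–166 m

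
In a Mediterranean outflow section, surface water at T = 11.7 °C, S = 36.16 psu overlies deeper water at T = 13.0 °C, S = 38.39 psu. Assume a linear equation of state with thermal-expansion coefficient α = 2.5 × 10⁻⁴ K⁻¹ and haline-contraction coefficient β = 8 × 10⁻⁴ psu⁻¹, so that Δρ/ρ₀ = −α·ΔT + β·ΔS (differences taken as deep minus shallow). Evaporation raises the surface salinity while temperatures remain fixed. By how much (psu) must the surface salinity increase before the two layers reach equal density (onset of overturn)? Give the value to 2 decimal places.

Neutral buoyancy requires −α(T_deep − T_surf) + β(S_deep − S_surf′) = 0.
S_surf′ = S_deep − (α/β)·ΔT = 38.39 − (2.5 × 10⁻⁴/8 × 10⁻⁴)·(+1.3) = 37.9838 psu.
Increase required: 37.9838 − 36.16 = 1.8238 psu.

1.82 psu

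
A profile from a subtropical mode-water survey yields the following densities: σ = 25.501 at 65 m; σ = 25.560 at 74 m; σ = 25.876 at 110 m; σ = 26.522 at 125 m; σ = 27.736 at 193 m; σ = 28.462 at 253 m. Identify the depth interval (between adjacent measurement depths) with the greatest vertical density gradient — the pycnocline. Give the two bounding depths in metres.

Compute the density gradient over each adjacent pair:
  65–74 m: Δρ/Δz = 0.059/9 = 6.6 × 10⁻³ kg m⁻⁴
  74–110 m: Δρ/Δz = 0.316/36 = 8.8 × 10⁻³ kg m⁻⁴
  110–125 m: Δρ/Δz = 0.646/15 = 0.043 kg m⁻⁴
  125–193 m: Δρ/Δz = 1.214/68 = 0.018 kg m⁻⁴
  193–253 m: Δρ/Δz = 0.726/60 = 0.012 kg m⁻⁴
The largest gradient is in the 110–125 m interval — the pycnocline.

110–125 m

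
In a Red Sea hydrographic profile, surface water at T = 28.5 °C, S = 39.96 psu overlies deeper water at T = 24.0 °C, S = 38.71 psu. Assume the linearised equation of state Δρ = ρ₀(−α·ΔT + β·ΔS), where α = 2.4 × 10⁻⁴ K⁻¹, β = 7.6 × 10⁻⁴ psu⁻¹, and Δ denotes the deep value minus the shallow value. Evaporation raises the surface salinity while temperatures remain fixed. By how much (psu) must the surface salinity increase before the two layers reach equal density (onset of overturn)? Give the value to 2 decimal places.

0.17 psu

Neutral buoyancy requires −α(T_deep − T_surf) + β(S_deep − S_surf′) = 0.
S_surf′ = S_deep − (α/β)·ΔT = 38.71 − (2.4 × 10⁻⁴/7.6 × 10⁻⁴)·(-4.5) = 40.1311 psu.
Increase required: 40.1311 − 39.96 = 0.1711 psu.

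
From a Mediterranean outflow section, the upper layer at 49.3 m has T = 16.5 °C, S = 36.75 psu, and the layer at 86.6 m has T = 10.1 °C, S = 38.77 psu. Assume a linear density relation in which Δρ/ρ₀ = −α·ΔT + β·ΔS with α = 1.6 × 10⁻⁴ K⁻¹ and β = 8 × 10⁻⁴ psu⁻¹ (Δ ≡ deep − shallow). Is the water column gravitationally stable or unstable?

stable

ΔT = 10.1 − 16.5 = -6.4 K and ΔS = 38.77 − 36.75 = +2.02 psu (deep − shallow).
−αΔT = 1.024 × 10⁻³; βΔS = 1.616 × 10⁻³; sum Δρ/ρ₀ = 2.64 × 10⁻³.
Δρ/ρ₀ > 0, so Δρ > 0: deeper water is denser → statically stable.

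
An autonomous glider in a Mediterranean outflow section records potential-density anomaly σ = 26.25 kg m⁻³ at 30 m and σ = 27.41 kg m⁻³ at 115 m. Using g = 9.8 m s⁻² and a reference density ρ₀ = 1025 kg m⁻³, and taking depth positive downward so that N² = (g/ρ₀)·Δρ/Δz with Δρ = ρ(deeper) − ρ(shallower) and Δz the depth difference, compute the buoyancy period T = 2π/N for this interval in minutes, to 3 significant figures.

9.17 min

Δρ = 1027.41 − 1026.25 = 1.16 kg m⁻³ over Δz = 115 − 30 = 85 m.
N² = (9.8/1025) × (1.16/85) = 1.3048 × 10⁻⁴ s⁻².
N = √(1.3048 × 10⁻⁴) = 0.011423 rad s⁻¹, so T = 2π/N = 550.05 s = 9.1675 min ≈ 9.17 min.
A positive N² confirms static stability across the interval.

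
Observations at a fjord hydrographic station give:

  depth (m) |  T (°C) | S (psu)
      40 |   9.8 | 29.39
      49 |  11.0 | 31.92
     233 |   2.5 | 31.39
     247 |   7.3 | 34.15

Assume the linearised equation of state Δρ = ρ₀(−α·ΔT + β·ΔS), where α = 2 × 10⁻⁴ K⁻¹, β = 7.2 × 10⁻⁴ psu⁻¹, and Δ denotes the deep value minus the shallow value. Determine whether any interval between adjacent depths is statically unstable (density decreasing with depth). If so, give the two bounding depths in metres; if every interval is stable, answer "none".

none

Evaluate Δρ/ρ₀ = −αΔT + βΔS across each adjacent pair:
  40–49 m: −αΔT+βΔS = −(2 × 10⁻⁴)(+1.2)+(7.2 × 10⁻⁴)(+2.53) = 1.6 × 10⁻³ → stable
  49–233 m: −αΔT+βΔS = −(2 × 10⁻⁴)(-8.5)+(7.2 × 10⁻⁴)(-0.53) = 1.3 × 10⁻³ → stable
  233–247 m: −αΔT+βΔS = −(2 × 10⁻⁴)(+4.8)+(7.2 × 10⁻⁴)(+2.76) = 1.0 × 10⁻³ → stable
Every interval has Δρ > 0: the column is stably stratified throughout.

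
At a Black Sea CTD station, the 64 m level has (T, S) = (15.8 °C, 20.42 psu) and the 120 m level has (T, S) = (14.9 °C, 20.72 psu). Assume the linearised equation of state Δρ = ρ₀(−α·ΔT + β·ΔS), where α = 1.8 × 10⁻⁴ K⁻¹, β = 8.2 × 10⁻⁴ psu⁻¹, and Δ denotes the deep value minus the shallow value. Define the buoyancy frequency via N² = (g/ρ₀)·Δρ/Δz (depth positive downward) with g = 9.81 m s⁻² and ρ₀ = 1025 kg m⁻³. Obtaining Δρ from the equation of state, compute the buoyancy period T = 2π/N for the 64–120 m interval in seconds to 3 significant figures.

ΔT = -0.9 K, ΔS = +0.30 psu (deep − shallow).
Δρ/ρ₀ = −αΔT + βΔS = 1.62 × 10⁻⁴ + 2.46 × 10⁻⁴ = 4.08 × 10⁻⁴, so Δρ ≈ 0.4182 kg m⁻³.
N² = (g/ρ₀)·Δρ/Δz = g·(Δρ/ρ₀)/Δz = 9.81 × 4.08 × 10⁻⁴ / 56 = 7.1473 × 10⁻⁵ s⁻².
N = √(7.1473 × 10⁻⁵) = 8.4542 × 10⁻³ rad s⁻¹ → T = 2π/N = 743.20 s ≈ 743 s.

743 s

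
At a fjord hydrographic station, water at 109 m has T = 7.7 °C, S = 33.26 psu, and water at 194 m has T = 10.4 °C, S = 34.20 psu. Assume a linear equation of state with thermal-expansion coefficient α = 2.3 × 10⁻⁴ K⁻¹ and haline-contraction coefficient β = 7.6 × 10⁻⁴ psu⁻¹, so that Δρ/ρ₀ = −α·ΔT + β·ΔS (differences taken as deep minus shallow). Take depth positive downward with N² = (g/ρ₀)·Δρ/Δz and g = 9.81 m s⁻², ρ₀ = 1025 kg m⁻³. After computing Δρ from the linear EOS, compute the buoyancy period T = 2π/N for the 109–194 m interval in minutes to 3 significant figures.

31.9 min

ΔT = +2.7 K, ΔS = +0.94 psu (deep − shallow).
Δρ/ρ₀ = −αΔT + βΔS = -6.21 × 10⁻⁴ + 7.144 × 10⁻⁴ = 9.34 × 10⁻⁵, so Δρ ≈ 0.09573 kg m⁻³.
N² = (g/ρ₀)·Δρ/Δz = g·(Δρ/ρ₀)/Δz = 9.81 × 9.34 × 10⁻⁵ / 85 = 1.0779 × 10⁻⁵ s⁻².
N = √(1.0779 × 10⁻⁵) = 3.2831 × 10⁻³ rad s⁻¹ → T = 2π/N = 1.9138 × 10³ s = 31.897 min ≈ 31.9 min.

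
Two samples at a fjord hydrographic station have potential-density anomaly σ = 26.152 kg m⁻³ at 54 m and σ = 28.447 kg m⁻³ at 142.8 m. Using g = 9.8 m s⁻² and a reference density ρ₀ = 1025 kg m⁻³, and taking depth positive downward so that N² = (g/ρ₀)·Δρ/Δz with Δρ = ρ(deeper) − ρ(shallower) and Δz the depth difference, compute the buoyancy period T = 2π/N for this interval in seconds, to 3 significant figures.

400 s

Δρ = 1028.447 − 1026.152 = 2.295 kg m⁻³ over Δz = 142.8 − 54 = 88.8 m.
N² = (9.8/1025) × (2.295/88.8) = 2.4710 × 10⁻⁴ s⁻².
N = √(2.4710 × 10⁻⁴) = 0.015719 rad s⁻¹, so T = 2π/N = 399.72 s ≈ 400 s.
N² > 0, so the interval is statically stable.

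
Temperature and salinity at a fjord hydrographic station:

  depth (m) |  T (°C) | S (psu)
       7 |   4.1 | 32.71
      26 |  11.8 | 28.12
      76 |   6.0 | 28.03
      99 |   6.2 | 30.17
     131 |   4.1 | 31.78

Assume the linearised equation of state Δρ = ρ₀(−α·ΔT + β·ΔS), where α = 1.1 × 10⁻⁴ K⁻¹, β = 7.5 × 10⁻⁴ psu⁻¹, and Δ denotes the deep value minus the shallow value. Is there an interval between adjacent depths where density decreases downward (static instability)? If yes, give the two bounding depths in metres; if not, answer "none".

Evaluate Δρ/ρ₀ = −αΔT + βΔS across each adjacent pair:
  7–26 m: −αΔT+βΔS = −(1.1 × 10⁻⁴)(+7.7)+(7.5 × 10⁻⁴)(-4.59) = -4.3 × 10⁻³ → UNSTABLE
  26–76 m: −αΔT+βΔS = −(1.1 × 10⁻⁴)(-5.8)+(7.5 × 10⁻⁴)(-0.09) = 5.7 × 10⁻⁴ → stable
  76–99 m: −αΔT+βΔS = −(1.1 × 10⁻⁴)(+0.2)+(7.5 × 10⁻⁴)(+2.14) = 1.6 × 10⁻³ → stable
  99–131 m: −αΔT+βΔS = −(1.1 × 10⁻⁴)(-2.1)+(7.5 × 10⁻⁴)(+1.61) = 1.4 × 10⁻³ → stable
The 7–26 m interval has Δρ < 0: lighter water underlies denser water.

7–26 m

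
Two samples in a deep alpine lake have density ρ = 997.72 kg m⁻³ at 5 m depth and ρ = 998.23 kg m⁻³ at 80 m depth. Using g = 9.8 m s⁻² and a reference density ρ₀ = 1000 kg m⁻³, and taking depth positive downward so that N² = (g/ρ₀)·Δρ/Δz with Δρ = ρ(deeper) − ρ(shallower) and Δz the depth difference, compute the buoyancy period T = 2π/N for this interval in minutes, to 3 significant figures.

Δρ = 998.23 − 997.72 = 0.51 kg m⁻³ over Δz = 80 − 5 = 75 m.
N² = (9.8/1000) × (0.51/75) = 6.6640 × 10⁻⁵ s⁻².
N = √(6.6640 × 10⁻⁵) = 8.1633 × 10⁻³ rad s⁻¹, so T = 2π/N = 769.69 s = 12.828 min ≈ 12.8 min.

12.8 min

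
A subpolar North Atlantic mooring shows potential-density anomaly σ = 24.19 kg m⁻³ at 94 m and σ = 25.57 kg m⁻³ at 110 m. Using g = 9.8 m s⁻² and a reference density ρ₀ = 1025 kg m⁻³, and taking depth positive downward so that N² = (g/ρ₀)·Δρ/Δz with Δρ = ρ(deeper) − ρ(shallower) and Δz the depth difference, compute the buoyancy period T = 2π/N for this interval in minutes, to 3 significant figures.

Δρ = 1025.57 − 1024.19 = 1.38 kg m⁻³ over Δz = 110 − 94 = 16 m.
N² = (9.8/1025) × (1.38/16) = 8.2463 × 10⁻⁴ s⁻².
N = √(8.2463 × 10⁻⁴) = 0.028716 rad s⁻¹, so T = 2π/N = 218.80 s = 3.6467 min ≈ 3.65 min.

3.65 min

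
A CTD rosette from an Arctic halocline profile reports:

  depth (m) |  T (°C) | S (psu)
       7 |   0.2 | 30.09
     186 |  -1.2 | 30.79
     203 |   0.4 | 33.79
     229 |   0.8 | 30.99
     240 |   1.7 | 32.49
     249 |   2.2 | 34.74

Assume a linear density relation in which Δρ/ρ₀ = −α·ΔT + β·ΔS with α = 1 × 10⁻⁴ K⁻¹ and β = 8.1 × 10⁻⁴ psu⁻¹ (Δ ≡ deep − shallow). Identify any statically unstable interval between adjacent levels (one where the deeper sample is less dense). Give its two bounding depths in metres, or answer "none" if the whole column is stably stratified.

203–229 m

Evaluate Δρ/ρ₀ = −αΔT + βΔS across each adjacent pair:
  7–186 m: −αΔT+βΔS = −(1 × 10⁻⁴)(-1.4)+(8.1 × 10⁻⁴)(+0.70) = 7.1 × 10⁻⁴ → stable
  186–203 m: −αΔT+βΔS = −(1 × 10⁻⁴)(+1.6)+(8.1 × 10⁻⁴)(+3.00) = 2.3 × 10⁻³ → stable
  203–229 m: −αΔT+βΔS = −(1 × 10⁻⁴)(+0.4)+(8.1 × 10⁻⁴)(-2.80) = -2.3 × 10⁻³ → UNSTABLE
  229–240 m: −αΔT+βΔS = −(1 × 10⁻⁴)(+0.9)+(8.1 × 10⁻⁴)(+1.50) = 1.1 × 10⁻³ → stable
  240–249 m: −αΔT+βΔS = −(1 × 10⁻⁴)(+0.5)+(8.1 × 10⁻⁴)(+2.25) = 1.8 × 10⁻³ → stable
The 203–229 m interval has Δρ < 0: lighter water underlies denser water.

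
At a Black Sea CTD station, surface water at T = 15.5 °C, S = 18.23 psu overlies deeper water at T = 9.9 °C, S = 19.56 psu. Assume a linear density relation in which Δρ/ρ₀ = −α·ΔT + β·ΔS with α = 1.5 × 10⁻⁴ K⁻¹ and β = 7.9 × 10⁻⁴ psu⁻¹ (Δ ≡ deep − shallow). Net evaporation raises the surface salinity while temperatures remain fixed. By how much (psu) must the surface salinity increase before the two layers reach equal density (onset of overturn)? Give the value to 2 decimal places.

Neutral buoyancy requires −α(T_deep − T_surf) + β(S_deep − S_surf′) = 0.
S_surf′ = S_deep − (α/β)·ΔT = 19.56 − (1.5 × 10⁻⁴/7.9 × 10⁻⁴)·(-5.6) = 20.6233 psu.
Increase required: 20.6233 − 18.23 = 2.3933 psu.

2.39 psu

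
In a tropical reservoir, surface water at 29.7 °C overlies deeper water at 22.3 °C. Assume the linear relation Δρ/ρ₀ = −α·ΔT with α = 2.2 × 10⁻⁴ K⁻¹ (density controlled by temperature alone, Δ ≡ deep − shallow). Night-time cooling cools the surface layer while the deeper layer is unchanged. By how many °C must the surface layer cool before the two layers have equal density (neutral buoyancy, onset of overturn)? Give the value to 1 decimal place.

With temperature the only control, equal density requires T_surf′ = T_deep.
T_surf′ = 22.3 °C.
Cooling required: 29.7 − 22.3 = 7.4 °C.

7.4 °C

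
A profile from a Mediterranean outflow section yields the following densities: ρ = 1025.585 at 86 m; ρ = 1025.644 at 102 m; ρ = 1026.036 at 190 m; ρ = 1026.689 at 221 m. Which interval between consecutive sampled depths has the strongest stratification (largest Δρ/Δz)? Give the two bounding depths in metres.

190–221 m

Compute the density gradient over each adjacent pair:
  86–102 m: Δρ/Δz = 0.059/16 = 3.7 × 10⁻³ kg m⁻⁴
  102–190 m: Δρ/Δz = 0.392/88 = 4.5 × 10⁻³ kg m⁻⁴
  190–221 m: Δρ/Δz = 0.653/31 = 0.021 kg m⁻⁴
The largest gradient is in the 190–221 m interval — the pycnocline.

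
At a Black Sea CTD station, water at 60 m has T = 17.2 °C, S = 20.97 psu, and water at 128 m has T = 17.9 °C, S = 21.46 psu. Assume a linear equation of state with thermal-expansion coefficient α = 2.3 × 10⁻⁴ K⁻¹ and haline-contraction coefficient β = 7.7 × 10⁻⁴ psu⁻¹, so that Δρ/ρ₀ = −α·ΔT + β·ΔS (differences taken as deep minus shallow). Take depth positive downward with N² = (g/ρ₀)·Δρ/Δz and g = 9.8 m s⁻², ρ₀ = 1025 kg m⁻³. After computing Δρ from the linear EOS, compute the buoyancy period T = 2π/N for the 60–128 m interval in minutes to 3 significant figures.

18.8 min

ΔT = +0.7 K, ΔS = +0.49 psu (deep − shallow).
Δρ/ρ₀ = −αΔT + βΔS = -1.61 × 10⁻⁴ + 3.773 × 10⁻⁴ = 2.163 × 10⁻⁴, so Δρ ≈ 0.2217 kg m⁻³.
N² = (g/ρ₀)·Δρ/Δz = g·(Δρ/ρ₀)/Δz = 9.8 × 2.163 × 10⁻⁴ / 68 = 3.1173 × 10⁻⁵ s⁻².
N = √(3.1173 × 10⁻⁵) = 5.5833 × 10⁻³ rad s⁻¹ → T = 2π/N = 1.1254 × 10³ s = 18.757 min ≈ 18.8 min.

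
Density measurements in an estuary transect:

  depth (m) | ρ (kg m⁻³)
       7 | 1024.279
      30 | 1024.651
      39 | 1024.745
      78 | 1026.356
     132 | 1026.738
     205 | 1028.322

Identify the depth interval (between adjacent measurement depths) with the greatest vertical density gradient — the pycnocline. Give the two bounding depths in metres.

39–78 m

Compute the density gradient over each adjacent pair:
  7–30 m: Δρ/Δz = 0.372/23 = 0.016 kg m⁻⁴
  30–39 m: Δρ/Δz = 0.094/9 = 0.010 kg m⁻⁴
  39–78 m: Δρ/Δz = 1.611/39 = 0.041 kg m⁻⁴
  78–132 m: Δρ/Δz = 0.382/54 = 7.1 × 10⁻³ kg m⁻⁴
  132–205 m: Δρ/Δz = 1.584/73 = 0.022 kg m⁻⁴
The largest gradient is in the 39–78 m interval — the pycnocline.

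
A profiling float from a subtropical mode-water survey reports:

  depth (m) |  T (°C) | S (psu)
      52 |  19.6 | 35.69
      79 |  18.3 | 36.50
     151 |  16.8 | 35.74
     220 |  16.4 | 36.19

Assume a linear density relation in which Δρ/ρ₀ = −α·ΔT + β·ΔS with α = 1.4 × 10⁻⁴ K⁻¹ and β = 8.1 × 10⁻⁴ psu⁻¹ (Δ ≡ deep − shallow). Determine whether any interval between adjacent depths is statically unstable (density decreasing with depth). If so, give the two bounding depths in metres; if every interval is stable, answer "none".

Evaluate Δρ/ρ₀ = −αΔT + βΔS across each adjacent pair:
  52–79 m: −αΔT+βΔS = −(1.4 × 10⁻⁴)(-1.3)+(8.1 × 10⁻⁴)(+0.81) = 8.4 × 10⁻⁴ → stable
  79–151 m: −αΔT+βΔS = −(1.4 × 10⁻⁴)(-1.5)+(8.1 × 10⁻⁴)(-0.76) = -4.1 × 10⁻⁴ → UNSTABLE
  151–220 m: −αΔT+βΔS = −(1.4 × 10⁻⁴)(-0.4)+(8.1 × 10⁻⁴)(+0.45) = 4.2 × 10⁻⁴ → stable
The 79–151 m interval has Δρ < 0: lighter water underlies denser water.

79–151 m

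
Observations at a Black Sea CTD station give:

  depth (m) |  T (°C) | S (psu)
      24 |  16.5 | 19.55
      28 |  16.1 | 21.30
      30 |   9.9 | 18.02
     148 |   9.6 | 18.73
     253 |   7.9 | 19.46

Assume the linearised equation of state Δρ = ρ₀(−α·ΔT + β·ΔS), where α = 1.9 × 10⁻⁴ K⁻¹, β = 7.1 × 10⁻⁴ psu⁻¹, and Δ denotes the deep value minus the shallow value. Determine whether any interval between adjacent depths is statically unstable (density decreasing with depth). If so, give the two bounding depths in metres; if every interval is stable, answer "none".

28–30 m

Evaluate Δρ/ρ₀ = −αΔT + βΔS across each adjacent pair:
  24–28 m: −αΔT+βΔS = −(1.9 × 10⁻⁴)(-0.4)+(7.1 × 10⁻⁴)(+1.75) = 1.3 × 10⁻³ → stable
  28–30 m: −αΔT+βΔS = −(1.9 × 10⁻⁴)(-6.2)+(7.1 × 10⁻⁴)(-3.28) = -1.2 × 10⁻³ → UNSTABLE
  30–148 m: −αΔT+βΔS = −(1.9 × 10⁻⁴)(-0.3)+(7.1 × 10⁻⁴)(+0.71) = 5.6 × 10⁻⁴ → stable
  148–253 m: −αΔT+βΔS = −(1.9 × 10⁻⁴)(-1.7)+(7.1 × 10⁻⁴)(+0.73) = 8.4 × 10⁻⁴ → stable
The 28–30 m interval has Δρ < 0: lighter water underlies denser water.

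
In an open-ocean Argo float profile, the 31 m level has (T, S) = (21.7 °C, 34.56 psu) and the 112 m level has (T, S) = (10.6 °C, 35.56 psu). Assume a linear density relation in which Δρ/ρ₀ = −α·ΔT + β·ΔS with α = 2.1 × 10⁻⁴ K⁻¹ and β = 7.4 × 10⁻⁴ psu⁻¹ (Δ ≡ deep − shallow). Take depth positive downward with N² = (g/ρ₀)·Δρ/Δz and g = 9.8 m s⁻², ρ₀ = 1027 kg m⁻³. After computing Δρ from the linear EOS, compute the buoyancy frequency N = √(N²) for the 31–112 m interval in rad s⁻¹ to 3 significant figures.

0.0193 rad s⁻¹

ΔT = -11.1 K, ΔS = +1.00 psu (deep − shallow).
Δρ/ρ₀ = −αΔT + βΔS = 2.331 × 10⁻³ + 7.40 × 10⁻⁴ = 3.071 × 10⁻³, so Δρ ≈ 3.154 kg m⁻³.
N² = (g/ρ₀)·Δρ/Δz = g·(Δρ/ρ₀)/Δz = 9.8 × 3.071 × 10⁻³ / 81 = 3.7155 × 10⁻⁴ s⁻².
N = √(3.7155 × 10⁻⁴) = 0.019276 rad s⁻¹ ≈ 0.0193 rad s⁻¹.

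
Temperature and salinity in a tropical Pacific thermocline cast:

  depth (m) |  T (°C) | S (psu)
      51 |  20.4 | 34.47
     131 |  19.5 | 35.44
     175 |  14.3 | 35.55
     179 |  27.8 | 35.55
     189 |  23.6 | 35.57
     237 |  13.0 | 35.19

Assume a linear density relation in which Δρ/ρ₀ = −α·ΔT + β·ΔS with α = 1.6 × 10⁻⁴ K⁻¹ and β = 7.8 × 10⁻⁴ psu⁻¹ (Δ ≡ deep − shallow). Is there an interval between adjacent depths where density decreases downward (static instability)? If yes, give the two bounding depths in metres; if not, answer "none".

175–179 m

Evaluate Δρ/ρ₀ = −αΔT + βΔS across each adjacent pair:
  51–131 m: −αΔT+βΔS = −(1.6 × 10⁻⁴)(-0.9)+(7.8 × 10⁻⁴)(+0.97) = 9.0 × 10⁻⁴ → stable
  131–175 m: −αΔT+βΔS = −(1.6 × 10⁻⁴)(-5.2)+(7.8 × 10⁻⁴)(+0.11) = 9.2 × 10⁻⁴ → stable
  175–179 m: −αΔT+βΔS = −(1.6 × 10⁻⁴)(+13.5)+(7.8 × 10⁻⁴)(+0.00) = -2.2 × 10⁻³ → UNSTABLE
  179–189 m: −αΔT+βΔS = −(1.6 × 10⁻⁴)(-4.2)+(7.8 × 10⁻⁴)(+0.02) = 6.9 × 10⁻⁴ → stable
  189–237 m: −αΔT+βΔS = −(1.6 × 10⁻⁴)(-10.6)+(7.8 × 10⁻⁴)(-0.38) = 1.4 × 10⁻³ → stable
The 175–179 m interval has Δρ < 0: lighter water underlies denser water.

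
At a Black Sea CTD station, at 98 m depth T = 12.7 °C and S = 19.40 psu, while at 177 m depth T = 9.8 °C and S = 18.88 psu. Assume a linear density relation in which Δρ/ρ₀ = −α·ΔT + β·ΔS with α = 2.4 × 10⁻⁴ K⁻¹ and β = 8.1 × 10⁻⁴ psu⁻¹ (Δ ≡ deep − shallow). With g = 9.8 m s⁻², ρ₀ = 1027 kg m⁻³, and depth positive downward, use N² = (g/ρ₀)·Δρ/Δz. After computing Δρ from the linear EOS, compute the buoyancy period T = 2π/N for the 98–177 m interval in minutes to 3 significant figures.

ΔT = -2.9 K, ΔS = -0.52 psu (deep − shallow).
Δρ/ρ₀ = −αΔT + βΔS = 6.96 × 10⁻⁴ − 4.212 × 10⁻⁴ = 2.748 × 10⁻⁴, so Δρ ≈ 0.2822 kg m⁻³.
N² = (g/ρ₀)·Δρ/Δz = g·(Δρ/ρ₀)/Δz = 9.8 × 2.748 × 10⁻⁴ / 79 = 3.4089 × 10⁻⁵ s⁻².
N = √(3.4089 × 10⁻⁵) = 5.8386 × 10⁻³ rad s⁻¹ → T = 2π/N = 1.0761 × 10³ s = 17.935 min ≈ 17.9 min.

17.9 min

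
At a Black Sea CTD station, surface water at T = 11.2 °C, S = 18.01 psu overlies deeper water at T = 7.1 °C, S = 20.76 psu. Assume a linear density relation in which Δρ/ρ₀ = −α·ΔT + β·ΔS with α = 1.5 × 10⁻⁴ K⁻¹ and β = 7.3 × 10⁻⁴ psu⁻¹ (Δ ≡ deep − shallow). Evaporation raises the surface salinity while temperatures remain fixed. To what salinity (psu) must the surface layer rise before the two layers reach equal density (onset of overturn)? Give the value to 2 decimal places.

Neutral buoyancy requires −α(T_deep − T_surf) + β(S_deep − S_surf′) = 0.
S_surf′ = S_deep − (α/β)·ΔT = 20.76 − (1.5 × 10⁻⁴/7.3 × 10⁻⁴)·(-4.1) = 21.6025 psu.
Increase required: 21.6025 − 18.01 = 3.5925 psu.

21.60 psu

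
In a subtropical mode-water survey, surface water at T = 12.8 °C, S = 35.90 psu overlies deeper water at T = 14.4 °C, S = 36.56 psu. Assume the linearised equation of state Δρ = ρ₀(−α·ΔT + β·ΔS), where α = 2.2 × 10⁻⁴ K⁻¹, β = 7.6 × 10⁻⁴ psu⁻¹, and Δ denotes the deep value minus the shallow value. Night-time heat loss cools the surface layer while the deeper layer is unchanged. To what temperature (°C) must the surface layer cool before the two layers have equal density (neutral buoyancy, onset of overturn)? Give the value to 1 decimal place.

12.1 °C

Neutral buoyancy requires Δρ = 0, i.e. −α(T_deep − T_surf′) + β(S_deep − S_surf) = 0.
T_surf′ = T_deep − (β/α)·ΔS = 14.4 − (7.6 × 10⁻⁴/2.2 × 10⁻⁴)·(+0.66) = 12.120 °C.
Cooling required: 12.8 − (12.120) = 0.680 °C.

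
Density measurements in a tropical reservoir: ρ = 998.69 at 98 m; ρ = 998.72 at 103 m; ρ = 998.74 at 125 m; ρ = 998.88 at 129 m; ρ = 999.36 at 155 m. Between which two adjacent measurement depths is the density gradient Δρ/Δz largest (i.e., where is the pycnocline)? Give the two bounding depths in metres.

125–129 m

Compute the density gradient over each adjacent pair:
  98–103 m: Δρ/Δz = 0.03/5 = 6.0 × 10⁻³ kg m⁻⁴
  103–125 m: Δρ/Δz = 0.02/22 = 9.1 × 10⁻⁴ kg m⁻⁴
  125–129 m: Δρ/Δz = 0.14/4 = 0.035 kg m⁻⁴
  129–155 m: Δρ/Δz = 0.48/26 = 0.018 kg m⁻⁴
The largest gradient is in the 125–129 m interval — the pycnocline.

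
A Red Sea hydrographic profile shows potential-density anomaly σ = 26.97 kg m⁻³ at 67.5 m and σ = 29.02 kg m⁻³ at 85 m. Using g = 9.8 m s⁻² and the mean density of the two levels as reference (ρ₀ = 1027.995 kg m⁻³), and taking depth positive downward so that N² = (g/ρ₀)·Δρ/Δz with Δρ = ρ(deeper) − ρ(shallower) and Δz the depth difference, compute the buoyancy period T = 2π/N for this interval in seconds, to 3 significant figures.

Δρ = 1029.02 − 1026.97 = 2.05 kg m⁻³ over Δz = 85 − 67.5 = 17.5 m.
N² = (9.8/1027.995) × (2.05/17.5) = 1.1167 × 10⁻³ s⁻².
N = √(1.1167 × 10⁻³) = 0.033417 rad s⁻¹, so T = 2π/N = 188.02 s ≈ 188 s.

188 s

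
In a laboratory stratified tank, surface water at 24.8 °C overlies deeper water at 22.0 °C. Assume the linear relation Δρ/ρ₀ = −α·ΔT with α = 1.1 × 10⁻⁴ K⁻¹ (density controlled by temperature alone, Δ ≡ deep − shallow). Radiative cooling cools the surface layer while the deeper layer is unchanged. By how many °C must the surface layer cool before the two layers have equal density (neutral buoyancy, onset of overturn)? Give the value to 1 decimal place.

With temperature the only control, equal density requires T_surf′ = T_deep.
T_surf′ = 22.0 °C.
Cooling required: 24.8 − 22.0 = 2.8 °C.

2.8 °C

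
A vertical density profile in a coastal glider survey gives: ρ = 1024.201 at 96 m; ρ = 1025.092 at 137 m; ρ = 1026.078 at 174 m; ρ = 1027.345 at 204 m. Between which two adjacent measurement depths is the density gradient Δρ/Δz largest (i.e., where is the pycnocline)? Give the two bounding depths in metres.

Compute the density gradient over each adjacent pair:
  96–137 m: Δρ/Δz = 0.891/41 = 0.022 kg m⁻⁴
  137–174 m: Δρ/Δz = 0.986/37 = 0.027 kg m⁻⁴
  174–204 m: Δρ/Δz = 1.267/30 = 0.042 kg m⁻⁴
The largest gradient is in the 174–204 m interval — the pycnocline.

174–204 m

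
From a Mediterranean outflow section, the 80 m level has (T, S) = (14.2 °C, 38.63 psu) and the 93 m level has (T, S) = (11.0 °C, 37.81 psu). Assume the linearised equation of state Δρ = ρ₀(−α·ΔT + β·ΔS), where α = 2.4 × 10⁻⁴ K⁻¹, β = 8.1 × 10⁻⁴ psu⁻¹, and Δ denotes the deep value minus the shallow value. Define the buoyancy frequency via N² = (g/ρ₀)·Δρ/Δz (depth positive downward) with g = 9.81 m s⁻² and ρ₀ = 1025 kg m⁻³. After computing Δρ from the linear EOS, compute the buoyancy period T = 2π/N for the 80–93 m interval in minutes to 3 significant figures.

ΔT = -3.2 K, ΔS = -0.82 psu (deep − shallow).
Δρ/ρ₀ = −αΔT + βΔS = 7.68 × 10⁻⁴ − 6.642 × 10⁻⁴ = 1.038 × 10⁻⁴, so Δρ ≈ 0.1064 kg m⁻³.
N² = (g/ρ₀)·Δρ/Δz = g·(Δρ/ρ₀)/Δz = 9.81 × 1.038 × 10⁻⁴ / 13 = 7.8329 × 10⁻⁵ s⁻².
N = √(7.8329 × 10⁻⁵) = 8.8504 × 10⁻³ rad s⁻¹ → T = 2π/N = 709.93 s = 11.832 min ≈ 11.8 min.

11.8 min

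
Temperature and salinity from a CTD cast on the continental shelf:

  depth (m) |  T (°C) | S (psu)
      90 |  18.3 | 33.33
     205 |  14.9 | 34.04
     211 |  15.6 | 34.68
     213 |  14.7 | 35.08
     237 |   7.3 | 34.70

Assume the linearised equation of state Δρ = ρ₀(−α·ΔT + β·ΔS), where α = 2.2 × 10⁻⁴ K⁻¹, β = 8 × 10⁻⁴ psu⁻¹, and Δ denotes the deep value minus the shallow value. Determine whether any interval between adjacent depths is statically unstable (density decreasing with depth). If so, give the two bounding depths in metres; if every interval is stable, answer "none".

none

Evaluate Δρ/ρ₀ = −αΔT + βΔS across each adjacent pair:
  90–205 m: −αΔT+βΔS = −(2.2 × 10⁻⁴)(-3.4)+(8 × 10⁻⁴)(+0.71) = 1.3 × 10⁻³ → stable
  205–211 m: −αΔT+βΔS = −(2.2 × 10⁻⁴)(+0.7)+(8 × 10⁻⁴)(+0.64) = 3.6 × 10⁻⁴ → stable
  211–213 m: −αΔT+βΔS = −(2.2 × 10⁻⁴)(-0.9)+(8 × 10⁻⁴)(+0.40) = 5.2 × 10⁻⁴ → stable
  213–237 m: −αΔT+βΔS = −(2.2 × 10⁻⁴)(-7.4)+(8 × 10⁻⁴)(-0.38) = 1.3 × 10⁻³ → stable
Every interval has Δρ > 0: the column is stably stratified throughout.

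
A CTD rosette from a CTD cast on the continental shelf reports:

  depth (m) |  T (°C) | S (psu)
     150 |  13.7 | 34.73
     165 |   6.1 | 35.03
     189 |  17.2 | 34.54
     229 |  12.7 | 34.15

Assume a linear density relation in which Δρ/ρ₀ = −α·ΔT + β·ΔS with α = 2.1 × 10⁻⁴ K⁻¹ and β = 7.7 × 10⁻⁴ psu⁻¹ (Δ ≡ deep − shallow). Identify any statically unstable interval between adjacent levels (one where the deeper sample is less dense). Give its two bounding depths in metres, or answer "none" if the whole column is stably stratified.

Evaluate Δρ/ρ₀ = −αΔT + βΔS across each adjacent pair:
  150–165 m: −αΔT+βΔS = −(2.1 × 10⁻⁴)(-7.6)+(7.7 × 10⁻⁴)(+0.30) = 1.8 × 10⁻³ → stable
  165–189 m: −αΔT+βΔS = −(2.1 × 10⁻⁴)(+11.1)+(7.7 × 10⁻⁴)(-0.49) = -2.7 × 10⁻³ → UNSTABLE
  189–229 m: −αΔT+βΔS = −(2.1 × 10⁻⁴)(-4.5)+(7.7 × 10⁻⁴)(-0.39) = 6.4 × 10⁻⁴ → stable
The 165–189 m interval has Δρ < 0: lighter water underlies denser water.

165–189 m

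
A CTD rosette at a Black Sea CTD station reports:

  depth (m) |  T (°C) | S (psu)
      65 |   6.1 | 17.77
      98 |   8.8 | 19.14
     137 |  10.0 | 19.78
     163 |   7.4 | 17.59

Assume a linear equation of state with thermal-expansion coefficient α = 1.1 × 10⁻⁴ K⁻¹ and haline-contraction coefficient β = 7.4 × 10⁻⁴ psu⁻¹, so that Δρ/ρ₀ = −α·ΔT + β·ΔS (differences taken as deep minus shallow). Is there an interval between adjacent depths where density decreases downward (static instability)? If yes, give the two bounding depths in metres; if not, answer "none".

Evaluate Δρ/ρ₀ = −αΔT + βΔS across each adjacent pair:
  65–98 m: −αΔT+βΔS = −(1.1 × 10⁻⁴)(+2.7)+(7.4 × 10⁻⁴)(+1.37) = 7.2 × 10⁻⁴ → stable
  98–137 m: −αΔT+βΔS = −(1.1 × 10⁻⁴)(+1.2)+(7.4 × 10⁻⁴)(+0.64) = 3.4 × 10⁻⁴ → stable
  137–163 m: −αΔT+βΔS = −(1.1 × 10⁻⁴)(-2.6)+(7.4 × 10⁻⁴)(-2.19) = -1.3 × 10⁻³ → UNSTABLE
The 137–163 m interval has Δρ < 0: lighter water underlies denser water.

137–163 m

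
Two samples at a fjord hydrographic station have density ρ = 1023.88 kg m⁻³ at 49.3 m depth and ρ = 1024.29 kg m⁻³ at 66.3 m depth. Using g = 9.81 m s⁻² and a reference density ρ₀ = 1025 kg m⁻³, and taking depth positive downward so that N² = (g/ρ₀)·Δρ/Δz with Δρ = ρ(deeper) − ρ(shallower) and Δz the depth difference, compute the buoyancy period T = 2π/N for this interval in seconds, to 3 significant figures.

Δρ = 1024.29 − 1023.88 = 0.41 kg m⁻³ over Δz = 66.3 − 49.3 = 17 m.
N² = (9.81/1025) × (0.41/17) = 2.3082 × 10⁻⁴ s⁻².
N = √(2.3082 × 10⁻⁴) = 0.015193 rad s⁻¹, so T = 2π/N = 413.56 s ≈ 414 s.

414 s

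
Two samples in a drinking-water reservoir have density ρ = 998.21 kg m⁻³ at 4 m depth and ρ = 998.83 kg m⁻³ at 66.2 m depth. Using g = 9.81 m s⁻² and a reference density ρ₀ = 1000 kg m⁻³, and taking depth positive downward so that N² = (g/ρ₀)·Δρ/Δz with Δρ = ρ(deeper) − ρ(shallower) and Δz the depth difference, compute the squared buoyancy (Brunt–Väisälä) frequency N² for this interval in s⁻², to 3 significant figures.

Δρ = 998.83 − 998.21 = 0.62 kg m⁻³ over Δz = 66.2 − 4 = 62.2 m.
N² = (9.81/1000) × (0.62/62.2) = 9.7785 × 10⁻⁵ s⁻² ≈ 9.78 × 10⁻⁵ s⁻².

9.78 × 10⁻⁵ s⁻²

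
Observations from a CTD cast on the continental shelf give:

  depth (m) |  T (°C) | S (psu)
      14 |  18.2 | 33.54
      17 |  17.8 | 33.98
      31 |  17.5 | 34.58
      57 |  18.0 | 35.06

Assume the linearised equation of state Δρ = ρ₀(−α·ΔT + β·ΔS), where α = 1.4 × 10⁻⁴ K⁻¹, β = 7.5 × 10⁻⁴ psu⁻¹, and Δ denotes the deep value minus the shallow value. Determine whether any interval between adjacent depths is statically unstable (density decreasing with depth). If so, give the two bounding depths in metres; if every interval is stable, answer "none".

none

Evaluate Δρ/ρ₀ = −αΔT + βΔS across each adjacent pair:
  14–17 m: −αΔT+βΔS = −(1.4 × 10⁻⁴)(-0.4)+(7.5 × 10⁻⁴)(+0.44) = 3.9 × 10⁻⁴ → stable
  17–31 m: −αΔT+βΔS = −(1.4 × 10⁻⁴)(-0.3)+(7.5 × 10⁻⁴)(+0.60) = 4.9 × 10⁻⁴ → stable
  31–57 m: −αΔT+βΔS = −(1.4 × 10⁻⁴)(+0.5)+(7.5 × 10⁻⁴)(+0.48) = 2.9 × 10⁻⁴ → stable
Every interval has Δρ > 0: the column is stably stratified throughout.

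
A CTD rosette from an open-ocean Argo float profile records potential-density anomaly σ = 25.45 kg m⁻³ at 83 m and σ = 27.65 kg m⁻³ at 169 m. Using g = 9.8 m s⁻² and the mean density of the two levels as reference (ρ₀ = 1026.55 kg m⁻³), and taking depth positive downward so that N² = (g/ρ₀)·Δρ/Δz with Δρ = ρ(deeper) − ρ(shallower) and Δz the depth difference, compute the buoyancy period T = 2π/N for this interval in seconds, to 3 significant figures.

402 s

Δρ = 1027.65 − 1025.45 = 2.20 kg m⁻³ over Δz = 169 − 83 = 86 m.
N² = (9.8/1026.55) × (2.20/86) = 2.4421 × 10⁻⁴ s⁻².
N = √(2.4421 × 10⁻⁴) = 0.015627 rad s⁻¹, so T = 2π/N = 402.07 s ≈ 402 s.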